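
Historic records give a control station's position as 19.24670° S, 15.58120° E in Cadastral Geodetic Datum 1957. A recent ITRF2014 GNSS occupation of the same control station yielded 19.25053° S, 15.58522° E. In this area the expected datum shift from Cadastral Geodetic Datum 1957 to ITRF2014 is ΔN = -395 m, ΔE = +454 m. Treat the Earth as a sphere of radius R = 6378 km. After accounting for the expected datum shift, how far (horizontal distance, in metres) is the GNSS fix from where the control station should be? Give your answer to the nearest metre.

Observed coordinate differences: Δφ = -0.00383°, Δλ = +0.00402°.
Converting to metres (1° lat = 111317 m, cos φ = 0.944108): observed ΔN = -426.3 m, observed ΔE = 422.5 m.
Subtracting the expected shift leaves a residual of -426.3 − (-395) = -31.3 m north and 422.5 − (454) = -31.5 m east.
Residual distance = √((-31.3)² + (-31.5)²) = 44.4 m.

44 m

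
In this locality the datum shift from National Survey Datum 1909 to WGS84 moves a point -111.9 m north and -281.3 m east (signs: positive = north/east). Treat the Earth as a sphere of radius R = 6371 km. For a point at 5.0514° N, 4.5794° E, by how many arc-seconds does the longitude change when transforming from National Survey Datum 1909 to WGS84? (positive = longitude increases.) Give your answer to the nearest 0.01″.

At latitude 5.0514°, cos φ = 0.996116.
One radian of longitude at latitude φ spans R cos φ, so Δλ = ΔE / (R cos φ) = -281.3 / (6371000 × 0.996116) = -4.4325e-05 rad = -9.143″.

Δλ = -9.14″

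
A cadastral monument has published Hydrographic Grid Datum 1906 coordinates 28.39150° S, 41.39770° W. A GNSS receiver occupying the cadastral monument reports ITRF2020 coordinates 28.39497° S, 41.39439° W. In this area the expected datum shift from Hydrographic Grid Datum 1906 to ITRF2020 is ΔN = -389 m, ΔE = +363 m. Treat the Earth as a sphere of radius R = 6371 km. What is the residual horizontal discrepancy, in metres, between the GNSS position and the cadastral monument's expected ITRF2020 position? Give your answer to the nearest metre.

39 m

Observed coordinate differences: Δφ = -0.00347°, Δλ = +0.00331°.
Converting to metres (1° lat = 111195 m, cos φ = 0.879719): observed ΔN = -385.8 m, observed ΔE = 323.8 m.
Subtracting the expected shift leaves a residual of -385.8 − (-389) = 3.2 m north and 323.8 − (363) = -39.2 m east.
Residual distance = √(3.2² + (-39.2)²) = 39.3 m.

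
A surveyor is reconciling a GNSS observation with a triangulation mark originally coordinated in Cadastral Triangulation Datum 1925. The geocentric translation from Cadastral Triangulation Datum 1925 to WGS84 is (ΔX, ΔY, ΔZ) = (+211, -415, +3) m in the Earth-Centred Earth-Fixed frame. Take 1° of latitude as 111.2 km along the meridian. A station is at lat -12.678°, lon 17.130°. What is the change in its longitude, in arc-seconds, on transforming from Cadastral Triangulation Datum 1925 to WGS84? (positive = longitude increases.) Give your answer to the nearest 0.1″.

Δλ = -15.2″

sin φ = -0.219472, cos φ = 0.975619, sin λ = 0.294541, cos λ = 0.955639.
East component: ΔE = −sin λ·ΔX + cos λ·ΔY = −(0.294541)(211) + (0.955639)(-415) = -458.74 m.
1° of latitude spans 111200 m; at latitude φ, 1° of longitude spans that × cos φ = 108488.8 m, so Δλ = -458.74 / 108488.8 × 3600 = -15.222″.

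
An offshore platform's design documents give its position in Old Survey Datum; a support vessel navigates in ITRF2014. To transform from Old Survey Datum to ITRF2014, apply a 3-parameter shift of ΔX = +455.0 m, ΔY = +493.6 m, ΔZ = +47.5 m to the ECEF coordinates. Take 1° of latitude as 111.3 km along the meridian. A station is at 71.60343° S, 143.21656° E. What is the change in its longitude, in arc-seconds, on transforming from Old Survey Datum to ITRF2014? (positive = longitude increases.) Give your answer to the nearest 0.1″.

Δλ = -68.4″

sin φ = -0.948895, cos φ = 0.315592, sin λ = 0.598792, cos λ = -0.800904.
East component: ΔE = −sin λ·ΔX + cos λ·ΔY = −(0.598792)(455.0) + (-0.800904)(493.6) = -667.78 m.
1° of latitude spans 111300 m; at latitude φ, 1° of longitude spans that × cos φ = 35125.4 m, so Δλ = -667.78 / 35125.4 × 3600 = -68.440″.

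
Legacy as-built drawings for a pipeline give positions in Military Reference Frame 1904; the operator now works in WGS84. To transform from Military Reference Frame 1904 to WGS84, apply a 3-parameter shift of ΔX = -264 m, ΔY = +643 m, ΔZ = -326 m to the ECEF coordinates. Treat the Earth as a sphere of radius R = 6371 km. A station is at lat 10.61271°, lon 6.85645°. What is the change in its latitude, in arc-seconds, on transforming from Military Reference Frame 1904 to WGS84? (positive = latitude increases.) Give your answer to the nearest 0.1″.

Δφ = -9.3″

sin φ = 0.184169, cos φ = 0.982895, sin λ = 0.119382, cos λ = 0.992848.
North component: ΔN = −sin φ cos λ·ΔX − sin φ sin λ·ΔY + cos φ·ΔZ = −(0.184169)(0.992848)(-264) − (0.184169)(0.119382)(643) + (0.982895)(-326) = -286.29 m.
1° of latitude spans πR/180 = 111195 m, so Δφ = -286.29 / 111195 × 3600 = -9.269″.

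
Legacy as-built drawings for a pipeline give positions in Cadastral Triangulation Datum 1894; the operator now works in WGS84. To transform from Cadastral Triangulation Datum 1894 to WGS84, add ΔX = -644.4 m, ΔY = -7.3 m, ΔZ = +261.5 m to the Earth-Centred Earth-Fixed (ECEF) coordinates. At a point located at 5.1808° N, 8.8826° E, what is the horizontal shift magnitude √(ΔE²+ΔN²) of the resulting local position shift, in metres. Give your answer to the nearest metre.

331 m

At φ = 5.1808°, λ = 8.8826°: sin φ = 0.090299, cos φ = 0.995915, sin λ = 0.154410, cos λ = 0.988007.
ΔE = −sin λ·ΔX + cos λ·ΔY = −(0.154410)·(-644.4) + (0.988007)·(-7.3) = 92.29 m.
ΔN = −sin φ cos λ·ΔX − sin φ sin λ·ΔY + cos φ·ΔZ = −(0.090299)(0.988007)(-644.4) − (0.090299)(0.154410)(-7.3) + (0.995915)(261.5) = 318.02 m.
Horizontal magnitude = √(ΔE² + ΔN²) = √(92.29² + 318.02²) = 331.14 m.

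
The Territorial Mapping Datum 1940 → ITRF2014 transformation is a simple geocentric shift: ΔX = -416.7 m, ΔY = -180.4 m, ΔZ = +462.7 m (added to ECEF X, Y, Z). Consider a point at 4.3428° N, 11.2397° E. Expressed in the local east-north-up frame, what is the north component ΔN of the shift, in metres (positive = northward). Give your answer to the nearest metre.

ΔN = 495 m

The local north axis is (−sin φ cos λ, −sin φ sin λ, cos φ), giving ΔN = 30.949 + 2.663 + 461.372 = 494.98 m.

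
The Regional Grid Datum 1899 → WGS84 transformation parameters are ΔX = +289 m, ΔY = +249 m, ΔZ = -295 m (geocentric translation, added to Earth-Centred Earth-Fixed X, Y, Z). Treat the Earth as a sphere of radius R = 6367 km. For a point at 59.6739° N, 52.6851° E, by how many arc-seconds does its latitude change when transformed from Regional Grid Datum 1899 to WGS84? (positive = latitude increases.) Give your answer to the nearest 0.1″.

Δφ = -15.3″

sin φ = 0.863166, cos φ = 0.504921, sin λ = 0.795316, cos λ = 0.606195.
North component: ΔN = −sin φ cos λ·ΔX − sin φ sin λ·ΔY + cos φ·ΔZ = −(0.863166)(0.606195)(289) − (0.863166)(0.795316)(249) + (0.504921)(-295) = -471.11 m.
1° of latitude spans πR/180 = 111125 m, so Δφ = -471.11 / 111125 × 3600 = -15.262″.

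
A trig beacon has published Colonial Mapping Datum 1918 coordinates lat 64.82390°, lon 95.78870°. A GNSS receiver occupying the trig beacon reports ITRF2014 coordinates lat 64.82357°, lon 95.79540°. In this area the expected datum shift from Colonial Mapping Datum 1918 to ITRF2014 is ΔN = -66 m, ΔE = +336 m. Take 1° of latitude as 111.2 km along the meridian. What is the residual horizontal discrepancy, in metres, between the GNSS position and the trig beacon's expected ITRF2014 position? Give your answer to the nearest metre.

35 m

Observed coordinate differences: Δφ = -0.00033°, Δλ = +0.00670°.
Converting to metres (1° lat = 111200 m, cos φ = 0.425402): observed ΔN = -36.7 m, observed ΔE = 316.9 m.
Subtracting the expected shift leaves a residual of -36.7 − (-66) = 29.3 m north and 316.9 − (336) = -19.1 m east.
Residual distance = √(29.3² + (-19.1)²) = 35.0 m.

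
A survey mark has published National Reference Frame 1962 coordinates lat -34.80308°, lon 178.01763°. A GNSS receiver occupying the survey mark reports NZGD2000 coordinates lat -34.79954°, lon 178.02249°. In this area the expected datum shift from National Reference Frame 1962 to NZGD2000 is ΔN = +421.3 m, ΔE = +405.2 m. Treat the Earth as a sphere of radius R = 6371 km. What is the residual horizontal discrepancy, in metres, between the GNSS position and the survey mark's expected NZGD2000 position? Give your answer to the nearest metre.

47 m

Observed coordinate differences: Δφ = +0.00354°, Δλ = +0.00486°.
Converting to metres (1° lat = 111195 m, cos φ = 0.821119): observed ΔN = 393.6 m, observed ΔE = 443.7 m.
Subtracting the expected shift leaves a residual of 393.6 − (421.3) = -27.7 m north and 443.7 − (405.2) = 38.5 m east.
Residual distance = √((-27.7)² + 38.5²) = 47.4 m.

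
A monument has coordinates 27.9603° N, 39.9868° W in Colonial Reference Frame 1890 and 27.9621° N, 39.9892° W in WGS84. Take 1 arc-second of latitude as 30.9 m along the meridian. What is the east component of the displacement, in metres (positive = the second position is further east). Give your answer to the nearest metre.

Δφ = 27.9621° − 27.9603° = +0.0018°; Δλ = -39.9892° − -39.9868° = -0.0024°.
1° of latitude = 3600 × 30.90 = 111240 m.
ΔN = Δφ × 111240 = 200.2 m; ΔE = Δλ × 111240 × cos(27.9603°) = -0.0024 × 111240 × 0.883273 = -235.8 m.

ΔE = -236 m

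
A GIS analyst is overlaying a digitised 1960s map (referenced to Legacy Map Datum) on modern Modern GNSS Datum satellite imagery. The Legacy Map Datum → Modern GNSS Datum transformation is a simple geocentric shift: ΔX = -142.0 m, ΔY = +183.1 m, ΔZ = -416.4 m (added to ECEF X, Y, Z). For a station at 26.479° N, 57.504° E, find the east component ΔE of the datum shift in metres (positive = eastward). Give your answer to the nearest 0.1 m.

ΔE = 218.1 m

The local east axis at (φ, λ) is (−sin λ, cos λ, 0), so ΔE = −sin(57.504°)·(-142.0) + cos(57.504°)·183.1 = 218.14 m.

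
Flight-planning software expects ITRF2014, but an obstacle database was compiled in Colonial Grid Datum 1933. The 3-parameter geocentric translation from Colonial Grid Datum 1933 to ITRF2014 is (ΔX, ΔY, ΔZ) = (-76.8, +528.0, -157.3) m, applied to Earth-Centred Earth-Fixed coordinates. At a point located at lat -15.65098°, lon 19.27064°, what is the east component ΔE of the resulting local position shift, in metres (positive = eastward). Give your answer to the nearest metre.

ΔE = 524 m

At φ = -15.65098°, λ = 19.27064°: sin φ = -0.269777, cos φ = 0.962923, sin λ = 0.330031, cos λ = 0.943970.
ΔE = −sin λ·ΔX + cos λ·ΔY = −(0.330031)·(-76.8) + (0.943970)·(528.0) = 523.76 m.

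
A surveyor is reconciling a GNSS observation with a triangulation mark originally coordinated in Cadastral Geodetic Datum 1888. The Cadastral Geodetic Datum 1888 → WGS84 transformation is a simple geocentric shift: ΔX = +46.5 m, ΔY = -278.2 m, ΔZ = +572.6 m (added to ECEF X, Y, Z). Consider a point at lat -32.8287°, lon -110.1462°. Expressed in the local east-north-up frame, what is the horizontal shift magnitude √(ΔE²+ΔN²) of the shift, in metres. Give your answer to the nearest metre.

630 m

At φ = -32.8287°, λ = -110.1462°: sin φ = -0.542129, cos φ = 0.840295, sin λ = -0.938817, cos λ = -0.344417.
ΔE = −sin λ·ΔX + cos λ·ΔY = −(-0.938817)·(46.5) + (-0.344417)·(-278.2) = 139.47 m.
ΔN = −sin φ cos λ·ΔX − sin φ sin λ·ΔY + cos φ·ΔZ = −(-0.542129)(-0.344417)(46.5) − (-0.542129)(-0.938817)(-278.2) + (0.840295)(572.6) = 614.06 m.
Horizontal magnitude = √(ΔE² + ΔN²) = √(139.47² + 614.06²) = 629.70 m.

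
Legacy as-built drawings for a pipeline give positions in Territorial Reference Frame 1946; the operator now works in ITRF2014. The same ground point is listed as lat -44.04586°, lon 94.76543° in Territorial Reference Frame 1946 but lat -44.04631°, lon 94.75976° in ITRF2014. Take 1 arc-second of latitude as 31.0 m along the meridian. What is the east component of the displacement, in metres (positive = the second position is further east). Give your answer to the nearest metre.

ΔE = -455 m

Δφ = -44.04631° − -44.04586° = -0.00045°; Δλ = 94.75976° − 94.76543° = -0.00567°.
1° of latitude = 3600 × 31.00 = 111600 m.
ΔN = Δφ × 111600 = -50.2 m; ΔE = Δλ × 111600 × cos(-44.04586°) = -0.00567 × 111600 × 0.718784 = -454.8 m.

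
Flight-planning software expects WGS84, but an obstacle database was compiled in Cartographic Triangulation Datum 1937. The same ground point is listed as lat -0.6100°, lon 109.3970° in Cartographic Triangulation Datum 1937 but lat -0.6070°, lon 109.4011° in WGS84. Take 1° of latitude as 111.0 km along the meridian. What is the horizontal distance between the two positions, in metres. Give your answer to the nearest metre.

564 m

Δφ = -0.6070° − -0.6100° = +0.0030°; Δλ = 109.4011° − 109.3970° = +0.0041°.
ΔN = Δφ × 111000 = 333.0 m; ΔE = Δλ × 111000 × cos(-0.6100°) = +0.0041 × 111000 × 0.999943 = 455.1 m.
Distance = √(ΔE² + ΔN²) = √(455.1² + 333.0²) = 563.9 m.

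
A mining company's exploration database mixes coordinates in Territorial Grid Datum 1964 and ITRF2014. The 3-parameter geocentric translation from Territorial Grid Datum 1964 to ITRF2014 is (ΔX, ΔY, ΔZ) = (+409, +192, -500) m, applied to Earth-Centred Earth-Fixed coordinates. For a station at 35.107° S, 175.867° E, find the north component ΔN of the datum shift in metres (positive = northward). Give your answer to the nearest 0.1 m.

ΔN = -635.7 m

At φ = -35.107°, λ = 175.867°: sin φ = -0.575105, cos φ = 0.818079, sin λ = 0.072072, cos λ = -0.997399.
ΔN = −sin φ cos λ·ΔX − sin φ sin λ·ΔY + cos φ·ΔZ = −(-0.575105)(-0.997399)(409) − (-0.575105)(0.072072)(192) + (0.818079)(-500) = -635.69 m.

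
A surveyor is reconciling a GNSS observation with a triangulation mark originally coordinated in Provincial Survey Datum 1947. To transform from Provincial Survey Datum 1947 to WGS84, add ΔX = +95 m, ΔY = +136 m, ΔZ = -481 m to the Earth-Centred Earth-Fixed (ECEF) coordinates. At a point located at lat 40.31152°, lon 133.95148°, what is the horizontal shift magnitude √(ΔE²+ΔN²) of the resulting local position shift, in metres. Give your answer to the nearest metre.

420 m

At φ = 40.31152°, λ = 133.95148°: sin φ = 0.646943, cos φ = 0.762538, sin λ = 0.719928, cos λ = -0.694049.
ΔE = −sin λ·ΔX + cos λ·ΔY = −(0.719928)·(95) + (-0.694049)·(136) = -162.78 m.
ΔN = −sin φ cos λ·ΔX − sin φ sin λ·ΔY + cos φ·ΔZ = −(0.646943)(-0.694049)(95) − (0.646943)(0.719928)(136) + (0.762538)(-481) = -387.47 m.
Horizontal magnitude = √(ΔE² + ΔN²) = √((-162.78)² + (-387.47)²) = 420.27 m.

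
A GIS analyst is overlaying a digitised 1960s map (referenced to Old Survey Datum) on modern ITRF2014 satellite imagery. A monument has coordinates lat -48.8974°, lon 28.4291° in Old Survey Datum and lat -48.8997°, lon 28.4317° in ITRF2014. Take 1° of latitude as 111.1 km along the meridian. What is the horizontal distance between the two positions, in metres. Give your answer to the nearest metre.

318 m

Δφ = -48.8997° − -48.8974° = -0.0023°; Δλ = 28.4317° − 28.4291° = +0.0026°.
ΔN = Δφ × 111100 = -255.5 m; ΔE = Δλ × 111100 × cos(-48.8974°) = +0.0026 × 111100 × 0.657409 = 189.9 m.
Distance = √(ΔE² + ΔN²) = √(189.9² + (-255.5)²) = 318.4 m.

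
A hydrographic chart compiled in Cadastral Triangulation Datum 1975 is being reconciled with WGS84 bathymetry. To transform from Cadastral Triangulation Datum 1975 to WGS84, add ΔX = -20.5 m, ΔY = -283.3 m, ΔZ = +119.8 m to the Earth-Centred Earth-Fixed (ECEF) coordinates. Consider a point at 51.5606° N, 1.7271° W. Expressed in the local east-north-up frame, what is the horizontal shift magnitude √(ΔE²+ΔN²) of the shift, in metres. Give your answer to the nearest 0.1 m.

At φ = 51.5606°, λ = -1.7271°: sin φ = 0.783266, cos φ = 0.621687, sin λ = -0.030139, cos λ = 0.999546.
ΔE = −sin λ·ΔX + cos λ·ΔY = −(-0.030139)·(-20.5) + (0.999546)·(-283.3) = -283.79 m.
ΔN = −sin φ cos λ·ΔX − sin φ sin λ·ΔY + cos φ·ΔZ = −(0.783266)(0.999546)(-20.5) − (0.783266)(-0.030139)(-283.3) + (0.621687)(119.8) = 83.84 m.
Horizontal magnitude = √(ΔE² + ΔN²) = √((-283.79)² + 83.84²) = 295.91 m.

295.9 m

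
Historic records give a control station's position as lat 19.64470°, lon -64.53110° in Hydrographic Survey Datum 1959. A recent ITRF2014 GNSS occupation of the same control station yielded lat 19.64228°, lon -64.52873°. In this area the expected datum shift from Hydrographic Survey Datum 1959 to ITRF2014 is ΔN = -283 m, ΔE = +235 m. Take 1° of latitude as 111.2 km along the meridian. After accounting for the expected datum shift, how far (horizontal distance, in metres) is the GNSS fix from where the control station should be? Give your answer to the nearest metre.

19 m

Observed coordinate differences: Δφ = -0.00242°, Δλ = +0.00237°.
Converting to metres (1° lat = 111200 m, cos φ = 0.941795): observed ΔN = -269.1 m, observed ΔE = 248.2 m.
Subtracting the expected shift leaves a residual of -269.1 − (-283) = 13.9 m north and 248.2 − (235) = 13.2 m east.
Residual distance = √(13.9² + 13.2²) = 19.2 m.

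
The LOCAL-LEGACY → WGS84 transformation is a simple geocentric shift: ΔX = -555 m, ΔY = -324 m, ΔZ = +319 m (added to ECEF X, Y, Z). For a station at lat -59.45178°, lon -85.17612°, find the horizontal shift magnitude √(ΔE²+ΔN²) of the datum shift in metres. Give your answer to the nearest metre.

The local east axis at (φ, λ) is (−sin λ, cos λ, 0), so ΔE = −sin(-85.17612°)·(-555) + cos(-85.17612°)·(-324) = -580.28 m.
The local north axis is (−sin φ cos λ, −sin φ sin λ, cos φ), giving ΔN = -40.194 + 278.041 + 162.136 = 399.98 m.
Horizontal magnitude = √(ΔE² + ΔN²) = √((-580.28)² + 399.98²) = 704.78 m.

705 m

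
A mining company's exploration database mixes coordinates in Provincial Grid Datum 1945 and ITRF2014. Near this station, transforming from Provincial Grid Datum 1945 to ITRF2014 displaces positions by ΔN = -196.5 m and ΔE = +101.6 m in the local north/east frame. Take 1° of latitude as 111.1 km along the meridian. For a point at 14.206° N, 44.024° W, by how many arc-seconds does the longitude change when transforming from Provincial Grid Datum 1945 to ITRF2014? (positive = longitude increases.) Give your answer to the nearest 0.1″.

At latitude 14.206°, cos φ = 0.969420.
1° of longitude at this latitude = 111.1 × cos φ = 107.70 km, so Δλ = 101.6 / 107702.5 = 0.0009433° = 3.396″.

Δλ = 3.4″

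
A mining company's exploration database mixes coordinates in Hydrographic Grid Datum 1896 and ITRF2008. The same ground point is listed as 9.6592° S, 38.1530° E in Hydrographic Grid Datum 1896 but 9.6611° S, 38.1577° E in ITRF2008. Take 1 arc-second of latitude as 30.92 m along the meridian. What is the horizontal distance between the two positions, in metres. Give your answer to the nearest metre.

Δφ = -9.6611° − -9.6592° = -0.0019°; Δλ = 38.1577° − 38.1530° = +0.0047°.
1° of latitude = 3600 × 30.92 = 111312 m.
ΔN = Δφ × 111312 = -211.5 m; ΔE = Δλ × 111312 × cos(-9.6592°) = +0.0047 × 111312 × 0.985823 = 515.7 m.
Distance = √(ΔE² + ΔN²) = √(515.7² + (-211.5)²) = 557.4 m.

557 m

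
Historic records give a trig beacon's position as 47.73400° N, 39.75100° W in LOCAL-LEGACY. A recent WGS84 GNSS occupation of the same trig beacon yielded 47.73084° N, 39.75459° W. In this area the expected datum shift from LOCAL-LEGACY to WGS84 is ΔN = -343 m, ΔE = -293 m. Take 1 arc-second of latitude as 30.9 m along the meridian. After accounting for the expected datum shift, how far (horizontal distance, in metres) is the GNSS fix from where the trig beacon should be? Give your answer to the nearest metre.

Observed coordinate differences: Δφ = -0.00316°, Δλ = -0.00359°.
Converting to metres (1° lat = 111240 m, cos φ = 0.672573): observed ΔN = -351.5 m, observed ΔE = -268.6 m.
Subtracting the expected shift leaves a residual of -351.5 − (-343) = -8.5 m north and -268.6 − (-293) = 24.4 m east.
Residual distance = √((-8.5)² + 24.4²) = 25.9 m.

26 m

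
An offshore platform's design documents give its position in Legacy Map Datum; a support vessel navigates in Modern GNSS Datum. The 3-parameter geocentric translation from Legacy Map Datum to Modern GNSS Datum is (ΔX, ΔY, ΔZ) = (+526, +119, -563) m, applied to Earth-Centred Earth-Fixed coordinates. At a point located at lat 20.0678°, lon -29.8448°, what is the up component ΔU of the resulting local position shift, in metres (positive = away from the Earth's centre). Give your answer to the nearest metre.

At φ = 20.0678°, λ = -29.8448°: sin φ = 0.343132, cos φ = 0.939287, sin λ = -0.497652, cos λ = 0.867377.
ΔU = cos φ cos λ·ΔX + cos φ sin λ·ΔY + sin φ·ΔZ = (0.939287)(0.867377)(526) + (0.939287)(-0.497652)(119) + (0.343132)(-563) = 179.73 m.

ΔU = 180 m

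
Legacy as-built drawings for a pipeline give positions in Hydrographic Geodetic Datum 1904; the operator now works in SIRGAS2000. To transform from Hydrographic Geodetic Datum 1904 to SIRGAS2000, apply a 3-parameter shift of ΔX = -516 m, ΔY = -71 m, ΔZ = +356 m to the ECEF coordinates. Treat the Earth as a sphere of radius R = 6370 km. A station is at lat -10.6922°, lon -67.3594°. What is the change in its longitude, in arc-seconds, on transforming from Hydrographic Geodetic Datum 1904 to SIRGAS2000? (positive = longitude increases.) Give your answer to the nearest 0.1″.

sin φ = -0.185533, cos φ = 0.982638, sin λ = -0.922938, cos λ = 0.384949.
East component: ΔE = −sin λ·ΔX + cos λ·ΔY = −(-0.922938)(-516) + (0.384949)(-71) = -503.57 m.
1° of latitude spans πR/180 = 111177 m; at latitude φ, 1° of longitude spans that × cos φ = 109247.2 m, so Δλ = -503.57 / 109247.2 × 3600 = -16.594″.

Δλ = -16.6″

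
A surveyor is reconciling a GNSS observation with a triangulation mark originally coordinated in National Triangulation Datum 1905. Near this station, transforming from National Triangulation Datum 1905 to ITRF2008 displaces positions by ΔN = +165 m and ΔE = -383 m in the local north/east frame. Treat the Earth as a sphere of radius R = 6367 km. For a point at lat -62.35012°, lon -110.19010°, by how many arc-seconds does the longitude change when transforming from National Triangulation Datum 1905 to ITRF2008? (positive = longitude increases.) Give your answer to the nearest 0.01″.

At latitude -62.35012°, cos φ = 0.464067.
One radian of longitude at latitude φ spans R cos φ, so Δλ = ΔE / (R cos φ) = -383.0 / (6367000 × 0.464067) = -1.2962e-04 rad = -26.737″.

Δλ = -26.74″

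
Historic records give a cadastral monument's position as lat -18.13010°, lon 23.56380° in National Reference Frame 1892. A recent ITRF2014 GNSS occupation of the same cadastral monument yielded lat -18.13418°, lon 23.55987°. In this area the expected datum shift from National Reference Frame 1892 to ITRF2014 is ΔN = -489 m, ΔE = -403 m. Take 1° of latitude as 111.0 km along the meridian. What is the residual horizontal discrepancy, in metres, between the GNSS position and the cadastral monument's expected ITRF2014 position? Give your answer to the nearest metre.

Observed coordinate differences: Δφ = -0.00408°, Δλ = -0.00393°.
Converting to metres (1° lat = 111000 m, cos φ = 0.950352): observed ΔN = -452.9 m, observed ΔE = -414.6 m.
Subtracting the expected shift leaves a residual of -452.9 − (-489) = 36.1 m north and -414.6 − (-403) = -11.6 m east.
Residual distance = √(36.1² + (-11.6)²) = 37.9 m.

38 m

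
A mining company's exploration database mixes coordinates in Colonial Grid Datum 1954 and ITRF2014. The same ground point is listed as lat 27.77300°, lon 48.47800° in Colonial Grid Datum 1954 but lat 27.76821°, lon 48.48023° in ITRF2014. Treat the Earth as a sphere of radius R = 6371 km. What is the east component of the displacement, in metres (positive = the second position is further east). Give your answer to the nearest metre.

Δφ = 27.76821° − 27.77300° = -0.00479°; Δλ = 48.48023° − 48.47800° = +0.00223°.
1° along a meridian = πR/180 = 111195 m.
ΔN = Δφ × 111195 = -532.6 m; ΔE = Δλ × 111195 × cos(27.77300°) = +0.00223 × 111195 × 0.884801 = 219.4 m.

ΔE = 219 m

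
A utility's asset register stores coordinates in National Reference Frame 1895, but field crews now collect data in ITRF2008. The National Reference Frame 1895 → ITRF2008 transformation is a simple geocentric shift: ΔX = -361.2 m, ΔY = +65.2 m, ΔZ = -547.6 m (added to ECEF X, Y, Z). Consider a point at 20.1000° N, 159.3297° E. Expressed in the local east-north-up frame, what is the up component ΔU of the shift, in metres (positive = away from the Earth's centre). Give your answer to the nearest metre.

At φ = 20.1000°, λ = 159.3297°: sin φ = 0.343660, cos φ = 0.939094, sin λ = 0.352990, cos λ = -0.935627.
ΔU = cos φ cos λ·ΔX + cos φ sin λ·ΔY + sin φ·ΔZ = (0.939094)(-0.935627)(-361.2) + (0.939094)(0.352990)(65.2) + (0.343660)(-547.6) = 150.79 m.

ΔU = 151 m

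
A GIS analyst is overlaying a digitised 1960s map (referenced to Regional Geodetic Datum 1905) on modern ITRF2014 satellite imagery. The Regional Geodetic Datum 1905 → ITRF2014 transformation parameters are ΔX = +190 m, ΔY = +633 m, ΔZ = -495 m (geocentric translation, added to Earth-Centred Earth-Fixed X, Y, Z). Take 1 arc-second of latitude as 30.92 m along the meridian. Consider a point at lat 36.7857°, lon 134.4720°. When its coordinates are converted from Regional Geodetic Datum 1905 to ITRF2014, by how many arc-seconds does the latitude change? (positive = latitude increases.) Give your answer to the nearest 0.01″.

Δφ = -18.99″

sin φ = 0.598824, cos φ = 0.800881, sin λ = 0.713593, cos λ = -0.700561.
North component: ΔN = −sin φ cos λ·ΔX − sin φ sin λ·ΔY + cos φ·ΔZ = −(0.598824)(-0.700561)(190) − (0.598824)(0.713593)(633) + (0.800881)(-495) = -587.22 m.
1° of latitude spans 3600 × 30.92 = 111312 m, so Δφ = -587.22 / 111312 × 3600 = -18.992″.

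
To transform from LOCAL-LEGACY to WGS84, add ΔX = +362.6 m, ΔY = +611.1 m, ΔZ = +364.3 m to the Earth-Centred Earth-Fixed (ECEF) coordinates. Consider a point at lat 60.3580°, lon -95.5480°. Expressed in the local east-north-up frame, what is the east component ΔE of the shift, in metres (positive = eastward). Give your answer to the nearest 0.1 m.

ΔE = 301.8 m

At φ = 60.3580°, λ = -95.5480°: sin φ = 0.869133, cos φ = 0.494579, sin λ = -0.995316, cos λ = -0.096680.
ΔE = −sin λ·ΔX + cos λ·ΔY = −(-0.995316)·(362.6) + (-0.096680)·(611.1) = 301.82 m.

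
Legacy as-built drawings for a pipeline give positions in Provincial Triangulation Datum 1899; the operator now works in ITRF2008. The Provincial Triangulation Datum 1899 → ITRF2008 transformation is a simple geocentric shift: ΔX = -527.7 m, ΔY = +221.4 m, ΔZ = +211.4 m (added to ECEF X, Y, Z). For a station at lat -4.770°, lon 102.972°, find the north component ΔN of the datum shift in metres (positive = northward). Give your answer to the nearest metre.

The local north axis is (−sin φ cos λ, −sin φ sin λ, cos φ), giving ΔN = 9.850 + 17.941 + 210.668 = 238.46 m.

ΔN = 238 m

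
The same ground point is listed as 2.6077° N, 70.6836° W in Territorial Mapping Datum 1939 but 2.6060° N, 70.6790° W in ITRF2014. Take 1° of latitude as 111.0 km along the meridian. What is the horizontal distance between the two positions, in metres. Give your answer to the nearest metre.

Δφ = 2.6060° − 2.6077° = -0.0017°; Δλ = -70.6790° − -70.6836° = +0.0046°.
ΔN = Δφ × 111000 = -188.7 m; ΔE = Δλ × 111000 × cos(2.6077°) = +0.0046 × 111000 × 0.998964 = 510.1 m.
Distance = √(ΔE² + ΔN²) = √(510.1² + (-188.7)²) = 543.9 m.

544 m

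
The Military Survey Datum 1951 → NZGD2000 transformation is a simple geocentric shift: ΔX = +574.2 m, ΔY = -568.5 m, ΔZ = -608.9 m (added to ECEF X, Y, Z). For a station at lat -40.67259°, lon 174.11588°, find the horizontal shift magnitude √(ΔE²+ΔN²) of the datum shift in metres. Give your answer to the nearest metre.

At φ = -40.67259°, λ = 174.11588°: sin φ = -0.651736, cos φ = 0.758446, sin λ = 0.102517, cos λ = -0.994731.
ΔE = −sin λ·ΔX + cos λ·ΔY = −(0.102517)·(574.2) + (-0.994731)·(-568.5) = 506.64 m.
ΔN = −sin φ cos λ·ΔX − sin φ sin λ·ΔY + cos φ·ΔZ = −(-0.651736)(-0.994731)(574.2) − (-0.651736)(0.102517)(-568.5) + (0.758446)(-608.9) = -872.06 m.
Horizontal magnitude = √(ΔE² + ΔN²) = √(506.64² + (-872.06)²) = 1008.55 m.

1009 m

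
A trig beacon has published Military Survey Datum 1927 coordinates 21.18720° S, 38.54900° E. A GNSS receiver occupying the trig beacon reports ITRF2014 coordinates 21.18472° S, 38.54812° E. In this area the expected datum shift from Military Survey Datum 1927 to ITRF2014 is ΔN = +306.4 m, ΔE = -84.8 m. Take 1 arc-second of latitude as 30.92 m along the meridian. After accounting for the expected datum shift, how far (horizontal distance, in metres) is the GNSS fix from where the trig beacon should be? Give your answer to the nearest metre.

Observed coordinate differences: Δφ = +0.00248°, Δλ = -0.00088°.
Converting to metres (1° lat = 111312 m, cos φ = 0.932405): observed ΔN = 276.1 m, observed ΔE = -91.3 m.
Subtracting the expected shift leaves a residual of 276.1 − (306.4) = -30.3 m north and -91.3 − (-84.8) = -6.5 m east.
Residual distance = √((-30.3)² + (-6.5)²) = 31.0 m.

31 m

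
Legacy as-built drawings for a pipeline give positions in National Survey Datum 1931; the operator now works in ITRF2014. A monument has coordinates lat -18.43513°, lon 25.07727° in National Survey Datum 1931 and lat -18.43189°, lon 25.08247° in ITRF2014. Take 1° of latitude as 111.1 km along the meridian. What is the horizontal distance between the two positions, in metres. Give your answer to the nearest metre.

656 m

Δφ = -18.43189° − -18.43513° = +0.00324°; Δλ = 25.08247° − 25.07727° = +0.00520°.
ΔN = Δφ × 111100 = 360.0 m; ΔE = Δλ × 111100 × cos(-18.43513°) = +0.00520 × 111100 × 0.948682 = 548.1 m.
Distance = √(ΔE² + ΔN²) = √(548.1² + 360.0²) = 655.7 m.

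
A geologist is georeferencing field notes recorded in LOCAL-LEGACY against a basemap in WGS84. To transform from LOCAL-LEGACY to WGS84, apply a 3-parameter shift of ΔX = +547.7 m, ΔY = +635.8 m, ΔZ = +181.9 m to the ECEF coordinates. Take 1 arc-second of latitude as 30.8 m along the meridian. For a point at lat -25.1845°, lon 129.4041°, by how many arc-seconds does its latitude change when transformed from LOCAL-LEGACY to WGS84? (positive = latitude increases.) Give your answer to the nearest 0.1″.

sin φ = -0.425534, cos φ = 0.904942, sin λ = 0.772688, cos λ = -0.634786.
North component: ΔN = −sin φ cos λ·ΔX − sin φ sin λ·ΔY + cos φ·ΔZ = −(-0.425534)(-0.634786)(547.7) − (-0.425534)(0.772688)(635.8) + (0.904942)(181.9) = 225.72 m.
1° of latitude spans 3600 × 30.80 = 110880 m, so Δφ = 225.72 / 110880 × 3600 = 7.328″.

Δφ = 7.3″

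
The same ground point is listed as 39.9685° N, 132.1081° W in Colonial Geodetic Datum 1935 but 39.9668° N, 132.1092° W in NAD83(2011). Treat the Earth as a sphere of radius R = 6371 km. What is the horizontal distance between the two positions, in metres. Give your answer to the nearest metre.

211 m

Δφ = 39.9668° − 39.9685° = -0.0017°; Δλ = -132.1092° − -132.1081° = -0.0011°.
1° along a meridian = πR/180 = 111195 m.
ΔN = Δφ × 111195 = -189.0 m; ΔE = Δλ × 111195 × cos(39.9685°) = -0.0011 × 111195 × 0.766398 = -93.7 m.
Distance = √(ΔE² + ΔN²) = √((-93.7)² + (-189.0)²) = 211.0 m.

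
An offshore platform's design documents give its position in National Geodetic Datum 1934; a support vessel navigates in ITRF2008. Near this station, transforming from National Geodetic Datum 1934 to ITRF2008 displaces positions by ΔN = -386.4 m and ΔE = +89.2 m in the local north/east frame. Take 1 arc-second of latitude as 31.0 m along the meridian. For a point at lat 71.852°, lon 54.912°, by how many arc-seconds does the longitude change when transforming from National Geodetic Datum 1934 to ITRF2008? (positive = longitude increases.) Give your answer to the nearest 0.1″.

At latitude 71.852°, cos φ = 0.311473.
1″ of longitude at this latitude = 31.00 × cos φ = 9.6557 m, so Δλ = 89.2 / 9.6557 = 9.238″.

Δλ = 9.2″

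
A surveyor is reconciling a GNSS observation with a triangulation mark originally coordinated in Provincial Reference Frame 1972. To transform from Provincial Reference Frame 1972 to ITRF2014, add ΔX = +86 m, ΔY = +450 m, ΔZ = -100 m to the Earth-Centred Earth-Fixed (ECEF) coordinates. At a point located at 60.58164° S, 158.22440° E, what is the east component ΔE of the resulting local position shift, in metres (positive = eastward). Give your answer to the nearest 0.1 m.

ΔE = -449.8 m

The local east axis at (φ, λ) is (−sin λ, cos λ, 0), so ΔE = −sin(158.22440°)·86 + cos(158.22440°)·450 = -449.79 m.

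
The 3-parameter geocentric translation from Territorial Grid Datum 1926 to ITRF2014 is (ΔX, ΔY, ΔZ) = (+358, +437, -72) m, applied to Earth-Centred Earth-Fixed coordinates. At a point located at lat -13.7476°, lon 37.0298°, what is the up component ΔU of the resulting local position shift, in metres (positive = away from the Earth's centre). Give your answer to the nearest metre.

ΔU = 550 m

The local up (radial) axis is (cos φ cos λ, cos φ sin λ, sin φ), giving ΔU = 277.612 + 255.635 + 17.110 = 550.36 m.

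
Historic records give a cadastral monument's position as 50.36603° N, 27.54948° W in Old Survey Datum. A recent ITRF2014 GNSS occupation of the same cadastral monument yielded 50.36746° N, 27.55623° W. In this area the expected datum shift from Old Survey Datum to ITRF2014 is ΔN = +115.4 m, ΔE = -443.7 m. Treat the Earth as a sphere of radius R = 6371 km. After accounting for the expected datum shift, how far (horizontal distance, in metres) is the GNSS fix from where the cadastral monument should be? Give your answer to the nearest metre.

Observed coordinate differences: Δφ = +0.00143°, Δλ = -0.00675°.
Converting to metres (1° lat = 111195 m, cos φ = 0.637881): observed ΔN = 159.0 m, observed ΔE = -478.8 m.
Subtracting the expected shift leaves a residual of 159.0 − (115.4) = 43.6 m north and -478.8 − (-443.7) = -35.1 m east.
Residual distance = √(43.6² + (-35.1)²) = 56.0 m.

56 m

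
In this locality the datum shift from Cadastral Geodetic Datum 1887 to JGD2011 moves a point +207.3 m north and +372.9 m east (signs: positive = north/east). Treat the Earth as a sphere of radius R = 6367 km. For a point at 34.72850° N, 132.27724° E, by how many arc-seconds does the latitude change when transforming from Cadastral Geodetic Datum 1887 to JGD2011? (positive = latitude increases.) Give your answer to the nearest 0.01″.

On a sphere of radius R, 1 rad of latitude = R, so Δφ = ΔN / R = 207.3 / 6367000 = 3.2559e-05 rad = 6.716″.

Δφ = 6.72″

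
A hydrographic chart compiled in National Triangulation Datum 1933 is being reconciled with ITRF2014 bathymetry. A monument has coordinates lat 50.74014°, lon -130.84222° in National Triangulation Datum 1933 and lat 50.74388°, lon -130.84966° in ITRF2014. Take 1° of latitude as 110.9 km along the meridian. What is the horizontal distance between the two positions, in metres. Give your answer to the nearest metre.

667 m

Δφ = 50.74388° − 50.74014° = +0.00374°; Δλ = -130.84966° − -130.84222° = -0.00744°.
ΔN = Δφ × 110900 = 414.8 m; ΔE = Δλ × 110900 × cos(50.74014°) = -0.00744 × 110900 × 0.632839 = -522.2 m.
Distance = √(ΔE² + ΔN²) = √((-522.2)² + 414.8²) = 666.8 m.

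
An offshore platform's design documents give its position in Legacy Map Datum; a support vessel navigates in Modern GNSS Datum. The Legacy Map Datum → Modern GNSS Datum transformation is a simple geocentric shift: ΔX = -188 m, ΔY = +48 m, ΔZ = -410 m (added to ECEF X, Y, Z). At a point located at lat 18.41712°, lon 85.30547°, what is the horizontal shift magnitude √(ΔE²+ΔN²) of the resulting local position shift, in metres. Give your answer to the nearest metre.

443 m

At φ = 18.41712°, λ = 85.30547°: sin φ = 0.315933, cos φ = 0.948782, sin λ = 0.996645, cos λ = 0.081843.
ΔE = −sin λ·ΔX + cos λ·ΔY = −(0.996645)·(-188) + (0.081843)·(48) = 191.30 m.
ΔN = −sin φ cos λ·ΔX − sin φ sin λ·ΔY + cos φ·ΔZ = −(0.315933)(0.081843)(-188) − (0.315933)(0.996645)(48) + (0.948782)(-410) = -399.25 m.
Horizontal magnitude = √(ΔE² + ΔN²) = √(191.30² + (-399.25)²) = 442.72 m.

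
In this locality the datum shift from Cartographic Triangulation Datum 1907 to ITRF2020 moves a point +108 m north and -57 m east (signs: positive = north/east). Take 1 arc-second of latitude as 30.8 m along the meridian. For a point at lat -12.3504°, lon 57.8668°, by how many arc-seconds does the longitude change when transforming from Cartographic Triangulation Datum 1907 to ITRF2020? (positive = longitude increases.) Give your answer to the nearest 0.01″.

Δλ = -1.89″

At latitude -12.3504°, cos φ = 0.976858.
1″ of longitude at this latitude = 30.80 × cos φ = 30.0872 m, so Δλ = -57.0 / 30.0872 = -1.894″.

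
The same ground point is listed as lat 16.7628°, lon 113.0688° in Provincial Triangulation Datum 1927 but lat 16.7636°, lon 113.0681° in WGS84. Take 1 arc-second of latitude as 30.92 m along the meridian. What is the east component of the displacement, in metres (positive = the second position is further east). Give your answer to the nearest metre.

ΔE = -75 m

Δφ = 16.7636° − 16.7628° = +0.0008°; Δλ = 113.0681° − 113.0688° = -0.0007°.
1° of latitude = 3600 × 30.92 = 111312 m.
ΔN = Δφ × 111312 = 89.0 m; ΔE = Δλ × 111312 × cos(16.7628°) = -0.0007 × 111312 × 0.957507 = -74.6 m.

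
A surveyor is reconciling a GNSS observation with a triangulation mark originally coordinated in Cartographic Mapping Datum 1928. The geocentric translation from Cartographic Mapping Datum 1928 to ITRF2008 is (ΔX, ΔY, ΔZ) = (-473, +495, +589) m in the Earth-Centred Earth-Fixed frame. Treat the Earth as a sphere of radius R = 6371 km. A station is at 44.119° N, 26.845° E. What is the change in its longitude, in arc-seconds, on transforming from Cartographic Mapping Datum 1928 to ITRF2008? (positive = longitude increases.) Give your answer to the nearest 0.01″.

sin φ = 0.696151, cos φ = 0.717895, sin λ = 0.451578, cos λ = 0.892231.
East component: ΔE = −sin λ·ΔX + cos λ·ΔY = −(0.451578)(-473) + (0.892231)(495) = 655.25 m.
1° of latitude spans πR/180 = 111195 m; at latitude φ, 1° of longitude spans that × cos φ = 79826.3 m, so Δλ = 655.25 / 79826.3 × 3600 = 29.550″.

Δλ = 29.55″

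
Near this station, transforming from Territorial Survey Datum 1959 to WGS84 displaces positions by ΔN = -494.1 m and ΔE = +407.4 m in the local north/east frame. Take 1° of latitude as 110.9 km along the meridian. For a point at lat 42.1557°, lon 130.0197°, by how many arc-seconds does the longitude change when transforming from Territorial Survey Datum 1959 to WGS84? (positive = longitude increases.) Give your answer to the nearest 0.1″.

At latitude 42.1557°, cos φ = 0.741324.
1° of longitude at this latitude = 110.9 × cos φ = 82.21 km, so Δλ = 407.4 / 82212.8 = 0.0049554° = 17.840″.

Δλ = 17.8″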